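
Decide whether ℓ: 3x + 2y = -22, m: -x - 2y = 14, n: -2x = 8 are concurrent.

Yes

Intersecting ℓ and m: solving the 2×2 system gives (x, y) = (-4, -5).
Substitute into n: (-2)(-4) + (0)(-5) = 8.
This equals 8, so (-4, -5) lies on all three lines and they are concurrent.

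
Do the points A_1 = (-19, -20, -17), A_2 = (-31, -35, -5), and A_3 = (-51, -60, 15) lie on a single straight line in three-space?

Yes

A_1A_2 = (-12, -15, 12), A_1A_3 = (-32, -40, 32).
A_1A_2 × A_1A_3 = (0, 0, 0).
The cross product vanishes, so the three points are collinear.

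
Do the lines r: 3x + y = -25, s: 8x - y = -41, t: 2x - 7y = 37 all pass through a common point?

Lines aᵢx + bᵢy = cᵢ with pairwise distinct directions are concurrent exactly when det[aᵢ bᵢ cᵢ] = 0.
Here the determinant is 0.
It vanishes, so the lines are concurrent at (-6, -7).

Yes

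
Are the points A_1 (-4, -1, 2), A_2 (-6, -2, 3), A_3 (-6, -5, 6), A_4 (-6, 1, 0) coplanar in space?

With A_1 as base: A_1A_2 = (-2, -1, 1), A_1A_3 = (-2, -4, 4), A_1A_4 = (-2, 2, -2).
A_1A_3 × A_1A_4 = (0, -12, -12).
A_1A_2 · (A_1A_3 × A_1A_4) = 0.
The scalar triple product vanishes, so the four points are coplanar.

Yes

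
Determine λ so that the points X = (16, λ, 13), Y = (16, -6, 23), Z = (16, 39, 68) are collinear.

-16

Collinearity requires XY × XZ = 0; each component is linear in λ.
The x-component gives (-45)λ + (-720) = 0, so λ = -16.
The remaining components then also vanish.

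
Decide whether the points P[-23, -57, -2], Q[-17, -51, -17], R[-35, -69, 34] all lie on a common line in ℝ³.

No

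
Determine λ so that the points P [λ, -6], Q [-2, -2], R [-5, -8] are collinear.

-4

The three points are collinear iff det[PQ; PR] = 0.
This determinant is linear in λ: (6)λ + (24) = 0, so λ = -4.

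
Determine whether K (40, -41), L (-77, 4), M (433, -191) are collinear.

No

KL = (-117, 45), KM = (393, -150).
Twice the signed area of △KLM is (-117)(-150) − (45)(393) = -135.
The area is nonzero, so the three points are not collinear.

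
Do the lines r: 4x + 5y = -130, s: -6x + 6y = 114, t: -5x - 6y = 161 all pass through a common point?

Intersecting r and s: solving the 2×2 system gives (x, y) = (-25, -6).
Substitute into t: (-5)(-25) + (-6)(-6) = 161.
This equals 161, so (-25, -6) lies on all three lines and they are concurrent.

Yes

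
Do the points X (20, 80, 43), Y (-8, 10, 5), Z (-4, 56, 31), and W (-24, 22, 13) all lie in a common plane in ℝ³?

With X as base: XY = (-28, -70, -38), XZ = (-24, -24, -12), XW = (-44, -58, -30).
XZ × XW = (24, -192, 336).
XY · (XZ × XW) = 0.
The scalar triple product vanishes, so the four points are coplanar.

Yes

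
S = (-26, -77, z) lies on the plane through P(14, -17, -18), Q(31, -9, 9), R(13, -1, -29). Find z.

-58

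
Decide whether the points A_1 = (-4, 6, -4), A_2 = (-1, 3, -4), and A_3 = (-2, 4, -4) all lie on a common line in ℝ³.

Yes

A_1A_2 = (3, -3, 0), A_1A_3 = (2, -2, 0).
Each component of A_1A_3 is 2/3 times the corresponding component of A_1A_2, so A_1A_3 = 2/3·A_1A_2 and the points are collinear.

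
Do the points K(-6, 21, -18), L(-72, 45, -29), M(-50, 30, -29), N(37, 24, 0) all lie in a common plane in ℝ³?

No

The four points are coplanar iff the 3×3 determinant with rows KL, KM, KN is zero.
Rows: (-66, 24, -11), (-44, 9, -11), (43, 3, 18).
Expanding along the first row: (-66)(195) − (24)(-319) + (-11)(-519) = 495.
Nonzero ⇒ not coplanar.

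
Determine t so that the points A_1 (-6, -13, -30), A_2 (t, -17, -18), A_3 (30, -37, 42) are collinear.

0

Direction A_1A_3 = (36, -24, 72). From the y-coordinate of A_2, the parameter along the line is τ = (-17 − (-13))/(-24) = 1/6.
Then t = (-6) + 1/6·(36) = 0.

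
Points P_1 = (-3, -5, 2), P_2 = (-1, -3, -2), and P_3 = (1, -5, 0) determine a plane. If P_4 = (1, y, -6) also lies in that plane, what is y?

-1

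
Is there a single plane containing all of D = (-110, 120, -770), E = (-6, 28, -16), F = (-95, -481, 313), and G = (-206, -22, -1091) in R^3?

No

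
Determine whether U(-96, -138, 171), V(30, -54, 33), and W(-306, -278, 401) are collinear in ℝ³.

Yes

UV = (126, 84, -138), UW = (-210, -140, 230).
Each component of UW is -5/3 times the corresponding component of UV, so UW = -5/3·UV and the points are collinear.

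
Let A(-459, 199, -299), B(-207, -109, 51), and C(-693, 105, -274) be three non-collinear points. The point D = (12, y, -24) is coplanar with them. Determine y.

The plane through A, B, C has equation 25200x − 88200y − 95760z = -486360.
Substituting D: (-88200)y + (2600640) = -486360, so y = 35.

35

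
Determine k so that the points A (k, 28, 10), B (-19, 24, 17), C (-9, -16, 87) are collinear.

Collinearity requires AB × AC = 0; each component is linear in k.
The y-component gives (70)k + (1400) = 0, so k = -20.
The remaining components then also vanish.

-20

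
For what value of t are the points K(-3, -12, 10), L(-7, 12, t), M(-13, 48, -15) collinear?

Collinearity requires KL × KM = 0; each component is linear in t.
The x-component gives (-60)t + (0) = 0, so t = 0.
The remaining components then also vanish.

0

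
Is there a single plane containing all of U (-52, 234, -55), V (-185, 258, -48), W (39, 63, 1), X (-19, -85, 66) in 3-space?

No

A normal to the plane through U, V, W is n = UV × UW = (2541, 8085, 20559).
The plane has equation n·P = 629013. For X: n·X = 621390.
621390 ≠ 629013, so X is off the plane.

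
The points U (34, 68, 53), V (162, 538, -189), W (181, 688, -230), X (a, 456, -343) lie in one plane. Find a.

258

Normal to plane UVW: n = (17030, 650, 10270); plane equation n·P = 1167530.
Requiring n·X = 1167530: (17030)a + (-3226210) = 1167530.
So a = 258.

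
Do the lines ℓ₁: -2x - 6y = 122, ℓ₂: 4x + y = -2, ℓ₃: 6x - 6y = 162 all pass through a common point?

Yes

The three lines meet at one point iff the augmented coefficient matrix [aᵢ bᵢ cᵢ] has rank < 3, i.e. its determinant vanishes.
Here the determinant is 0.
It vanishes, so the lines are concurrent at (5, -22).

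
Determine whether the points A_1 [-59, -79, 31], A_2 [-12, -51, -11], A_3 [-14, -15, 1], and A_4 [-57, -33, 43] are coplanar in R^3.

The four points are coplanar iff the 3×3 determinant with rows A_1A_2, A_1A_3, A_1A_4 is zero.
Rows: (47, 28, -42), (45, 64, -30), (2, 46, 12).
Expanding along the first row: (47)(2148) − (28)(600) + (-42)(1942) = 2592.
Nonzero ⇒ not coplanar.

No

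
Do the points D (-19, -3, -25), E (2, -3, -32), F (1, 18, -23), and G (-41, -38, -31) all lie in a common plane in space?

The four points are coplanar iff the 3×3 determinant with rows DE, DF, DG is zero.
Rows: (21, 0, -7), (20, 21, 2), (-22, -35, -6).
Expanding along the first row: (21)(-56) − (0)(-76) + (-7)(-238) = 490.
Nonzero ⇒ not coplanar.

No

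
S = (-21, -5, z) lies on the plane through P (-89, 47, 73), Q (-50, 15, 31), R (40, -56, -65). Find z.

A normal to the plane is n = PQ × PR = (90, -36, 111).
S lies in the plane iff n · PS = 0.
This gives (111)z + (-111) = 0, so z = 1.

1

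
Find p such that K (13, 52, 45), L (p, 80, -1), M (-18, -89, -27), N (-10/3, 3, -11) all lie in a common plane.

25/3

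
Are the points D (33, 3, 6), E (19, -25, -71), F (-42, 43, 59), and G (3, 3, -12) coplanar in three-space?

Yes

A normal to the plane through D, E, F is n = DE × DF = (1596, 6517, -2660).
The plane has equation n·P = 56259. For G: n·G = 56259.
Equal, so G lies in the plane and all four are coplanar.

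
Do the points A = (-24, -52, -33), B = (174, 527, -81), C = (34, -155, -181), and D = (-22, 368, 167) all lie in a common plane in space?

No

With A as base: AB = (198, 579, -48), AC = (58, -103, -148), AD = (2, 420, 200).
AC × AD = (41560, -11896, 24566).
AB · (AC × AD) = 161928.
Since 161928 ≠ 0, the four points are not coplanar.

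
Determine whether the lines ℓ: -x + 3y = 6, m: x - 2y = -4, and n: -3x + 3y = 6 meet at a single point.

Yes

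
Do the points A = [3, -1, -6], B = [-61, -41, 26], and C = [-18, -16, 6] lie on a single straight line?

No

AB = (-64, -40, 32), AC = (-21, -15, 12).
AB × AC = (0, 96, 120).
The cross product is nonzero, so the points do not lie on one line.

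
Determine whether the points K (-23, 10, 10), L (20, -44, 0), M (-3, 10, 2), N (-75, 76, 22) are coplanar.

Yes

A normal to the plane through K, L, M is n = KL × KM = (432, 144, 1080).
The plane has equation n·P = 2304. For N: n·N = 2304.
Equal, so N lies in the plane and all four are coplanar.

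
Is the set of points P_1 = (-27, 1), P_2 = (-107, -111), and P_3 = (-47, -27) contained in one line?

Yes

P_1P_2 = (-80, -112), P_1P_3 = (-20, -28).
det[P_1P_2; P_1P_3] = (-80)(-28) − (-112)(-20) = 0.
The determinant is zero, so the points are collinear.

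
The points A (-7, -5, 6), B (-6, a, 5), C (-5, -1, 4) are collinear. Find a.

Direction AC = (2, 4, -2). From the x-coordinate of B, the parameter along the line is τ = (-6 − (-7))/2 = 1/2.
Then a = (-5) + 1/2·(4) = -3.

-3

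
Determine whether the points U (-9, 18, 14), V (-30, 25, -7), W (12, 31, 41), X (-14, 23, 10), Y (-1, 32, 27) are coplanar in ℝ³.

Yes

The plane through U, V, W has normal n = UV × UW = (462, 126, -420) and equation n·P = -7770.
Checking the remaining points: n·X = -7770, n·Y = -7770.
All equal -7770, so all 5 points lie in one plane.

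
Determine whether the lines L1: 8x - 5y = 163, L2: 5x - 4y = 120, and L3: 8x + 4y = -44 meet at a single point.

No

Lines aᵢx + bᵢy = cᵢ with pairwise distinct directions are concurrent exactly when det[aᵢ bᵢ cᵢ] = 0.
Here the determinant is 144.
Nonzero, so no common point exists.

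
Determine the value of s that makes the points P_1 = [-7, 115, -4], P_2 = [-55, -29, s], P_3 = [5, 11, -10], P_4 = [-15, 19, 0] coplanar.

20

Normal to plane P_1P_3P_4: n = (-992, 0, -1984); plane equation n·P = 14880.
Requiring n·P_2 = 14880: (-1984)s + (54560) = 14880.
So s = 20.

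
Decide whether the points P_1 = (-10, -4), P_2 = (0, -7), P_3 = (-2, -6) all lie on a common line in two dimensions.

P_1P_2 = (10, -3), P_1P_3 = (8, -2).
Twice the signed area of △P_1P_2P_3 is (10)(-2) − (-3)(8) = 4.
The area is nonzero, so the three points are not collinear.

No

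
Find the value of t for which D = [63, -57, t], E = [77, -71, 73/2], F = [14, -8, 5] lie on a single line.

Collinearity requires DE × DF = 0; each component is linear in t.
The x-component gives (63)t + (-3717/2) = 0, so t = 59/2.
The remaining components then also vanish.

59/2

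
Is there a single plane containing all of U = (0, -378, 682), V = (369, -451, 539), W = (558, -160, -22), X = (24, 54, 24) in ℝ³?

Yes

The four points are coplanar iff the 3×3 determinant with rows UV, UW, UX is zero.
Rows: (369, -73, -143), (558, 218, -704), (24, 432, -658).
Expanding along the first row: (369)(160684) − (-73)(-350268) + (-143)(235824) = 0.
Zero determinant ⇒ coplanar.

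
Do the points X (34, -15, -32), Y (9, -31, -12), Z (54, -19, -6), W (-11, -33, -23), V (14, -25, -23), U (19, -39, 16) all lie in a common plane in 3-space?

The plane through X, Y, Z has normal n = XY × XZ = (-336, 1050, 420) and equation n·P = -40614.
Checking the remaining points: n·W = -40614, n·V = -40614, n·U = -40614.
All equal -40614, so all 6 points lie in one plane.

Yes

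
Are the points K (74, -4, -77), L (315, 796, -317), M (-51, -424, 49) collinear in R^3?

KL = (241, 800, -240), KM = (-125, -420, 126).
Comparing components 3 and 1: (-240)(-125) − (241)(126) = -366 ≠ 0, so KL and KM are not parallel and the points are not collinear.

No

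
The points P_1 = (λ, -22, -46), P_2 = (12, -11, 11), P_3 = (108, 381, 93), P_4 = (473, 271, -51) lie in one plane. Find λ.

The points are coplanar iff P_1P_2 · (P_1P_3 × P_1P_4) = 0.
Expanding, this is linear in λ: (47428)λ + (-8845322) = 0.
So λ = 373/2.

373/2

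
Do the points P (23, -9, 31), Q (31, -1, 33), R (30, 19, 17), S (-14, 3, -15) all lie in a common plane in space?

Yes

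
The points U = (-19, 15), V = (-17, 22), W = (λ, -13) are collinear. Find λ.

-27

The three points are collinear iff det[UV; UW] = 0.
This determinant is linear in λ: (-7)λ + (-189) = 0, so λ = -27.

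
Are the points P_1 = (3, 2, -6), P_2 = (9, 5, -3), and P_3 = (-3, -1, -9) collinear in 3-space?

P_1P_2 = (6, 3, 3), P_1P_3 = (-6, -3, -3).
P_1P_2 × P_1P_3 = (0, 0, 0).
The cross product vanishes, so the three points are collinear.

Yes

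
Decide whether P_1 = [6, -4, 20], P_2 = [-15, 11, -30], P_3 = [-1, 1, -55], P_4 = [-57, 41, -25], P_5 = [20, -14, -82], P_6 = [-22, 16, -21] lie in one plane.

Yes

The plane through P_1, P_2, P_3 has normal n = P_1P_2 × P_1P_3 = (-875, -1225, 0) and equation n·P = -350.
Checking the remaining points: n·P_4 = -350, n·P_5 = -350, n·P_6 = -350.
All equal -350, so all 6 points lie in one plane.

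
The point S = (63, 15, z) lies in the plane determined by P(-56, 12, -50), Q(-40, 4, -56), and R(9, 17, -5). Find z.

A normal to the plane is n = PQ × PR = (-330, -1110, 600).
S lies in the plane iff n · PS = 0.
This gives (600)z + (-12600) = 0, so z = 21.

21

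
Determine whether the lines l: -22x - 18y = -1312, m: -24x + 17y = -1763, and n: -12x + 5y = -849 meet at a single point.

No

Lines aᵢx + bᵢy = cᵢ with pairwise distinct directions are concurrent exactly when det[aᵢ bᵢ cᵢ] = 0.
Here the determinant is -652.
Nonzero, so no common point exists.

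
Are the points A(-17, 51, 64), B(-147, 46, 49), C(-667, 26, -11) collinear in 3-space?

Yes

AB = (-130, -5, -15), AC = (-650, -25, -75).
AB × AC = (0, 0, 0).
The cross product vanishes, so the three points are collinear.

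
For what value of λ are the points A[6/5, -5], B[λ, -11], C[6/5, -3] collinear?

The three points are collinear iff det[AB; AC] = 0.
This determinant is linear in λ: (2)λ + (-12/5) = 0, so λ = 6/5.

6/5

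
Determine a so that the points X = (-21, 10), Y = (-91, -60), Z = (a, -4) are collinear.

Collinearity: (Z − X) must be parallel to (Y − X) = (-70, -70).
Cross-multiplying the components: (a − (-21))·(-70) = (-14)·(-70).
Solving gives a = -35.

-35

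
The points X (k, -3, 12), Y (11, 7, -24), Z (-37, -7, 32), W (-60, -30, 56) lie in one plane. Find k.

-20

Coplanarity ⇔ det[XY; XZ; XW] = 0.
Expanding, this is linear in k: (-952)k + (-19040) = 0.
So k = -20.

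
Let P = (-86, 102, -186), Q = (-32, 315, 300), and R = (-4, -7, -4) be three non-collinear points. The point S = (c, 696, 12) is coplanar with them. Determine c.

Coplanarity requires PQ · (PR × PS) = 0.
PQ = (54, 213, 486), PR = (82, -109, 182); the triple product is linear in c with coefficient 91740 and constant term 21100200.
Setting it to zero: c = -230.

-230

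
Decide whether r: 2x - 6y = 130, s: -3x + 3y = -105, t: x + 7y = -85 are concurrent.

Yes

Lines aᵢx + bᵢy = cᵢ with pairwise distinct directions are concurrent exactly when det[aᵢ bᵢ cᵢ] = 0.
Here the determinant is 0.
It vanishes, so the lines are concurrent at (20, -15).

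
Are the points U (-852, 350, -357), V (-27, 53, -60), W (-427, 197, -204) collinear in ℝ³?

UV = (825, -297, 297), UW = (425, -153, 153).
UV × UW = (0, 0, 0).
The cross product vanishes, so the three points are collinear.

Yes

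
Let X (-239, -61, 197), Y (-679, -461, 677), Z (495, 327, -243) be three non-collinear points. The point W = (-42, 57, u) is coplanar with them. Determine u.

61

The plane through X, Y, Z has equation −10240x + 158720y + 122880z = 16972800.
Substituting W: (122880)u + (9477120) = 16972800, so u = 61.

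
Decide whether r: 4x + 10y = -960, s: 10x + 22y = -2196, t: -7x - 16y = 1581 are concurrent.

No

Lines aᵢx + bᵢy = cᵢ with pairwise distinct directions are concurrent exactly when det[aᵢ bᵢ cᵢ] = 0.
Here the determinant is -36.
Nonzero, so no common point exists.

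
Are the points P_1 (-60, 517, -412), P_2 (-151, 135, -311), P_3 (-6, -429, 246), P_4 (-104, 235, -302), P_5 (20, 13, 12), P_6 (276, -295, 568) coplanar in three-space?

The plane through P_1, P_2, P_3 has normal n = P_1P_2 × P_1P_3 = (-155810, 65332, 106714) and equation n·P = -840924.
Checking the remaining points: n·P_4 = -670368, n·P_5 = -986316, n·P_6 = -1662948.
Since n·P_4 = -670368 ≠ -840924, P_4 is off the plane and the points are not all coplanar.

No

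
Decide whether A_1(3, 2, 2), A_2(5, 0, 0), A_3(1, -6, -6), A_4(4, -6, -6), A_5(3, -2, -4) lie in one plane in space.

The plane through A_1, A_2, A_3 has normal n = A_1A_2 × A_1A_3 = (0, 20, -20) and equation n·P = 0.
Checking the remaining points: n·A_4 = 0, n·A_5 = 40.
Since n·A_5 = 40 ≠ 0, A_5 is off the plane and the points are not all coplanar.

No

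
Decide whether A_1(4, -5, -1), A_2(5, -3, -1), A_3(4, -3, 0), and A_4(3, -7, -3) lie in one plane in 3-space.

The four points are coplanar iff the 3×3 determinant with rows A_1A_2, A_1A_3, A_1A_4 is zero.
Rows: (1, 2, 0), (0, 2, 1), (-1, -2, -2).
Expanding along the first row: (1)(-2) − (2)(1) + (0)(2) = -4.
Nonzero ⇒ not coplanar.

No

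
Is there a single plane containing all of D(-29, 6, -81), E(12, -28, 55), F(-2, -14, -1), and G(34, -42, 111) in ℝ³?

A normal to the plane through D, E, F is n = DE × DF = (0, 392, 98).
The plane has equation n·P = -5586. For G: n·G = -5586.
Equal, so G lies in the plane and all four are coplanar.

Yes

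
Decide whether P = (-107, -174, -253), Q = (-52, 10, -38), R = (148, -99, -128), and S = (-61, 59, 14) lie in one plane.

No

The four points are coplanar iff the 3×3 determinant with rows PQ, PR, PS is zero.
Rows: (55, 184, 215), (255, 75, 125), (46, 233, 267).
Expanding along the first row: (55)(-9100) − (184)(62335) + (215)(55965) = 62335.
Nonzero ⇒ not coplanar.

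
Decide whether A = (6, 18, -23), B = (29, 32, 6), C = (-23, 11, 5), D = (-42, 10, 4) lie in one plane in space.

No

A normal to the plane through A, B, C is n = AB × AC = (595, -1485, 245).
The plane has equation n·P = -28795. For D: n·D = -38860.
-38860 ≠ -28795, so D is off the plane.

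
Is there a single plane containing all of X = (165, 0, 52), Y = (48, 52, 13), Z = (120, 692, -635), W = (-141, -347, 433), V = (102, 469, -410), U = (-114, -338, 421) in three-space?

Yes

The plane through X, Y, Z has normal n = XY × XZ = (-8736, -78624, -78624) and equation n·P = -5529888.
Checking the remaining points: n·W = -5529888, n·V = -5529888, n·U = -5529888.
All equal -5529888, so all 6 points lie in one plane.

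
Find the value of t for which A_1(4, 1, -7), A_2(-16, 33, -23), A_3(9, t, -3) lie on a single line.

Direction A_1A_2 = (-20, 32, -16). From the x-coordinate of A_3, the parameter along the line is τ = (9 − 4)/(-20) = -1/4.
Then t = 1 + (-1/4)·(32) = -7.

-7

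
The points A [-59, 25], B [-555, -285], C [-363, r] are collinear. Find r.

The three points are collinear iff det[AB; AC] = 0.
This determinant is linear in r: (-496)r + (-81840) = 0, so r = -165.

-165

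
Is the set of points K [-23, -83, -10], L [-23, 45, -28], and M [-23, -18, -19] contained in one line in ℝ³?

KL = (0, 128, -18), KM = (0, 65, -9).
Comparing components 2 and 3: (128)(-9) − (-18)(65) = 18 ≠ 0, so KL and KM are not parallel and the points are not collinear.

No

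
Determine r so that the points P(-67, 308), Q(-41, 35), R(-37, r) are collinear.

-7

Collinearity: (R − P) must be parallel to (Q − P) = (26, -273).
Cross-multiplying the components: (r − 308)·(26) = (30)·(-273).
Solving gives r = -7.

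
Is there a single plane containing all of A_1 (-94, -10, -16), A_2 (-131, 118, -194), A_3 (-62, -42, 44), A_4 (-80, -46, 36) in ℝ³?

No

A normal to the plane through A_1, A_2, A_3 is n = A_1A_2 × A_1A_3 = (1984, -3476, -2912).
The plane has equation n·P = -105144. For A_4: n·A_4 = -103656.
-103656 ≠ -105144, so A_4 is off the plane.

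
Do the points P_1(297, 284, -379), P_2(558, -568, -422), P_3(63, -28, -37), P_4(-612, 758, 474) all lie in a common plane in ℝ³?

The four points are coplanar iff the 3×3 determinant with rows P_1P_2, P_1P_3, P_1P_4 is zero.
Rows: (261, -852, -43), (-234, -312, 342), (-909, 474, 853).
Expanding along the first row: (261)(-428244) − (-852)(111276) + (-43)(-394524) = 0.
Zero determinant ⇒ coplanar.

Yes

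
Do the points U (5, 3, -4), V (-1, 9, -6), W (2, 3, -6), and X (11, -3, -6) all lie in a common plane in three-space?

No

A normal to the plane through U, V, W is n = UV × UW = (-12, -6, 18).
The plane has equation n·P = -150. For X: n·X = -222.
-222 ≠ -150, so X is off the plane.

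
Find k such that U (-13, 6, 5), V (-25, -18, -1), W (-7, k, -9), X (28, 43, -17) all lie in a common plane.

0

Coplanarity ⇔ det[UV; UW; UX] = 0.
Expanding, this is linear in k: (510)k + (0) = 0.
So k = 0.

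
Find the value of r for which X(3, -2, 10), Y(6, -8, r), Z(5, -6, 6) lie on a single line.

4

Direction XZ = (2, -4, -4). From the x-coordinate of Y, the parameter along the line is τ = (6 − 3)/2 = 3/2.
Then r = 10 + 3/2·(-4) = 4.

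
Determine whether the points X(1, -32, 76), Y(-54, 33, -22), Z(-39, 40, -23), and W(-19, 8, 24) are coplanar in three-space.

A normal to the plane through X, Y, Z is n = XY × XZ = (621, -1525, -1360).
The plane has equation n·P = -53939. For W: n·W = -56639.
-56639 ≠ -53939, so W is off the plane.

No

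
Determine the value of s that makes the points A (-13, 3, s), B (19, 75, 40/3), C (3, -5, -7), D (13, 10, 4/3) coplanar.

-49/3

Coplanarity ⇔ det[AB; AC; AD] = 0.
Expanding, this is linear in s: (-560)s + (-27440/3) = 0.
So s = -49/3.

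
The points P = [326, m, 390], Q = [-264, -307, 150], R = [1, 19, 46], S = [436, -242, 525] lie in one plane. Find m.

Coplanarity ⇔ det[PQ; PR; PS] = 0.
Expanding, this is linear in m: (172175)m + (27375825) = 0.
So m = -159.

-159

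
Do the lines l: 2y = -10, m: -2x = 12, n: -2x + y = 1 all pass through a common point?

The three lines meet at one point iff the augmented coefficient matrix [aᵢ bᵢ cᵢ] has rank < 3, i.e. its determinant vanishes.
Here the determinant is -24.
Nonzero, so no common point exists.

No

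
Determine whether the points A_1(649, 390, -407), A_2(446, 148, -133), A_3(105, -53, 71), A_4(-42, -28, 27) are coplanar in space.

A normal to the plane through A_1, A_2, A_3 is n = A_1A_2 × A_1A_3 = (5706, -52022, -41719).
The plane has equation n·P = 394247. For A_4: n·A_4 = 90551.
90551 ≠ 394247, so A_4 is off the plane.

No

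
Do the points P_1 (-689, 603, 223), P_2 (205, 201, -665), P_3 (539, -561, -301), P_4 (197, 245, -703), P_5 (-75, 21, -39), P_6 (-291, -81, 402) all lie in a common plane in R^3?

The plane through P_1, P_2, P_3 has normal n = P_1P_2 × P_1P_3 = (-822984, -622008, -546960) and equation n·P = 69993072.
Checking the remaining points: n·P_4 = 69993072, n·P_5 = 69993072, n·P_6 = 69993072.
All equal 69993072, so all 6 points lie in one plane.

Yes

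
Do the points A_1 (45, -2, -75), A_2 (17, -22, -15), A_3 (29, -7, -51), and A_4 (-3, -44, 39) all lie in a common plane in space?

No

The four points are coplanar iff the 3×3 determinant with rows A_1A_2, A_1A_3, A_1A_4 is zero.
Rows: (-28, -20, 60), (-16, -5, 24), (-48, -42, 114).
Expanding along the first row: (-28)(438) − (-20)(-672) + (60)(432) = 216.
Nonzero ⇒ not coplanar.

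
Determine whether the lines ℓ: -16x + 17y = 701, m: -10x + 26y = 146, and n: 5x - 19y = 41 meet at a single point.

Yes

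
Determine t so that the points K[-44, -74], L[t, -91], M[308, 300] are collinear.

-60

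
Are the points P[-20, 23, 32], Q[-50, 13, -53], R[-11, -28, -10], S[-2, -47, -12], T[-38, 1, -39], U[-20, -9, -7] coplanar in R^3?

No

The plane through P, Q, R has normal n = PQ × PR = (-3915, -2025, 1620) and equation n·X = 83565.
Checking the remaining points: n·S = 83565, n·T = 83565, n·U = 85185.
Since n·U = 85185 ≠ 83565, U is off the plane and the points are not all coplanar.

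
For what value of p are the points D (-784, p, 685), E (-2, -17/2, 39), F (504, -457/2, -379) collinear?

663/2

Collinearity requires DE × DF = 0; each component is linear in p.
The x-component gives (418)p + (-138567) = 0, so p = 663/2.
The remaining components then also vanish.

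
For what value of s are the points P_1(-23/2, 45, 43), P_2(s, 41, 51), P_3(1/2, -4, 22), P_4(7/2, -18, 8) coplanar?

The points are coplanar iff P_1P_2 · (P_1P_3 × P_1P_4) = 0.
Expanding, this is linear in s: (392)s + (3920) = 0.
So s = -10.

-10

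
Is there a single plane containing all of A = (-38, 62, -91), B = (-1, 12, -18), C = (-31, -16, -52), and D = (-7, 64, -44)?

No

With A as base: AB = (37, -50, 73), AC = (7, -78, 39), AD = (31, 2, 47).
AC × AD = (-3744, 880, 2432).
AB · (AC × AD) = -4992.
Since -4992 ≠ 0, the four points are not coplanar.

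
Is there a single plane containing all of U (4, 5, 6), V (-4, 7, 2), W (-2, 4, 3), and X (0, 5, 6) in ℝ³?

A normal to the plane through U, V, W is n = UV × UW = (-10, 0, 20).
The plane has equation n·P = 80. For X: n·X = 120.
120 ≠ 80, so X is off the plane.

No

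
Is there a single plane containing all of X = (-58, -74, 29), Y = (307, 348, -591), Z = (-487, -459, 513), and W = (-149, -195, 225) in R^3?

A normal to the plane through X, Y, Z is n = XY × XZ = (-34452, 89320, 40513).
The plane has equation n·P = -3436587. For W: n·W = -3168627.
-3168627 ≠ -3436587, so W is off the plane.

No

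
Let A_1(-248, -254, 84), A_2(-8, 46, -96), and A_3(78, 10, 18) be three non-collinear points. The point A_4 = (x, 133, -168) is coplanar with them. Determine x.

37

Coplanarity requires A_1A_2 · (A_1A_3 × A_1A_4) = 0.
A_1A_2 = (240, 300, -180), A_1A_3 = (326, 264, -66); the triple product is linear in x with coefficient 27720 and constant term -1025640.
Setting it to zero: x = 37.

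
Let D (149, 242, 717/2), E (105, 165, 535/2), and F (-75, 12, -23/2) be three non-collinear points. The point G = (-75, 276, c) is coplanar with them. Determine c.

281/2

The plane through D, E, F has equation 7560x + 4104y − 7128z = -435780.
Substituting G: (-7128)c + (565704) = -435780, so c = 281/2.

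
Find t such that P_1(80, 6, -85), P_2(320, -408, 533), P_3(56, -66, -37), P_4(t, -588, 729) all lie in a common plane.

344

Normal to plane P_1P_2P_3: n = (24624, -26352, -27216); plane equation n·P = 4125168.
Requiring n·P_4 = 4125168: (24624)t + (-4345488) = 4125168.
So t = 344.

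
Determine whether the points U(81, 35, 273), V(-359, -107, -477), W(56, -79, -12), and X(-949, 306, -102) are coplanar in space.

The four points are coplanar iff the 3×3 determinant with rows UV, UW, UX is zero.
Rows: (-440, -142, -750), (-25, -114, -285), (-1030, 271, -375).
Expanding along the first row: (-440)(119985) − (-142)(-284175) + (-750)(-124195) = 0.
Zero determinant ⇒ coplanar.

Yes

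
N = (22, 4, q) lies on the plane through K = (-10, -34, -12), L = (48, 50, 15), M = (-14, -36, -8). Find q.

A normal to the plane is n = KL × KM = (390, -340, 220).
N lies in the plane iff n · KN = 0.
This gives (220)q + (2200) = 0, so q = -10.

-10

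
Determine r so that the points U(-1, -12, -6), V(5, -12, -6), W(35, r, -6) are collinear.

-12

Collinearity requires UV × UW = 0; each component is linear in r.
The z-component gives (6)r + (72) = 0, so r = -12.
The remaining components then also vanish.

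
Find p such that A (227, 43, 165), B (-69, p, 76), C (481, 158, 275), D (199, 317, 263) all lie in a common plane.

11

Normal to plane ACD: n = (-18870, -27972, 72816); plane equation n·P = 6528354.
Requiring n·B = 6528354: (-27972)p + (6836046) = 6528354.
So p = 11.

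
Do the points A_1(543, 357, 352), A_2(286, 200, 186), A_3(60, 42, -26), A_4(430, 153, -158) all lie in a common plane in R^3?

The four points are coplanar iff the 3×3 determinant with rows A_1A_2, A_1A_3, A_1A_4 is zero.
Rows: (-257, -157, -166), (-483, -315, -378), (-113, -204, -510).
Expanding along the first row: (-257)(83538) − (-157)(203616) + (-166)(62937) = 50904.
Nonzero ⇒ not coplanar.

No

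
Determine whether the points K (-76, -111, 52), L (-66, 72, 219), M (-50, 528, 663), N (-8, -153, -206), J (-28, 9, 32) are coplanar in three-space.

Yes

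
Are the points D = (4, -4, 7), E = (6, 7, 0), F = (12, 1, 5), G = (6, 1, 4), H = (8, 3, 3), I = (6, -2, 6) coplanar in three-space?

Yes

The plane through D, E, F has normal n = DE × DF = (13, -52, -78) and equation n·P = -286.
Checking the remaining points: n·G = -286, n·H = -286, n·I = -286.
All equal -286, so all 6 points lie in one plane.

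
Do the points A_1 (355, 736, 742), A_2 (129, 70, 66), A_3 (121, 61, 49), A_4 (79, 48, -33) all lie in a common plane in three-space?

The four points are coplanar iff the 3×3 determinant with rows A_1A_2, A_1A_3, A_1A_4 is zero.
Rows: (-226, -666, -676), (-234, -675, -693), (-276, -688, -775).
Expanding along the first row: (-226)(46341) − (-666)(-9918) + (-676)(-25308) = 29754.
Nonzero ⇒ not coplanar.

No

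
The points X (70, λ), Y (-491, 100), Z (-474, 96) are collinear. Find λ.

-32

The three points are collinear iff det[XY; XZ] = 0.
This determinant is linear in λ: (17)λ + (544) = 0, so λ = -32.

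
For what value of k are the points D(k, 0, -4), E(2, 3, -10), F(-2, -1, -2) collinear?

Direction EF = (-4, -4, 8). From the y-coordinate of D, the parameter along the line is τ = (0 − 3)/(-4) = 3/4.
Then k = 2 + 3/4·(-4) = -1.

-1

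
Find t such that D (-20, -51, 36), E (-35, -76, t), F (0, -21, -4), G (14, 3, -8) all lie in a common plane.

46

Coplanarity ⇔ det[DE; DF; DG] = 0.
Expanding, this is linear in t: (60)t + (-2760) = 0.
So t = 46.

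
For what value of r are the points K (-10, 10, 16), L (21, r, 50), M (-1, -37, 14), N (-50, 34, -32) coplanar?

-19

Coplanarity ⇔ det[KL; KM; KN] = 0.
Expanding, this is linear in r: (512)r + (9728) = 0.
So r = -19.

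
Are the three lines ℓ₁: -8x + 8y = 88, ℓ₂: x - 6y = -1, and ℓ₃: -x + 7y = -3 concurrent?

Lines aᵢx + bᵢy = cᵢ with pairwise distinct directions are concurrent exactly when det[aᵢ bᵢ cᵢ] = 0.
Here the determinant is -80.
Nonzero, so no common point exists.

No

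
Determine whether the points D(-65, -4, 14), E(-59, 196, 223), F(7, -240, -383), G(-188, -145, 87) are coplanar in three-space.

No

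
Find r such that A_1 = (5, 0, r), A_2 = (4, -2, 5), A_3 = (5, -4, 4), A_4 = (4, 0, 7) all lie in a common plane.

8

Coplanarity ⇔ det[A_1A_2; A_1A_3; A_1A_4] = 0.
Expanding, this is linear in r: (-2)r + (16) = 0.
So r = 8.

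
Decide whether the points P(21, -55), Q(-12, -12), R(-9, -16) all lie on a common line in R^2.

No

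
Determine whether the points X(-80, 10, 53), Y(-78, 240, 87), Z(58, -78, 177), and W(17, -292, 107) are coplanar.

The four points are coplanar iff the 3×3 determinant with rows XY, XZ, XW is zero.
Rows: (2, 230, 34), (138, -88, 124), (97, -302, 54).
Expanding along the first row: (2)(32696) − (230)(-4576) + (34)(-33140) = -8888.
Nonzero ⇒ not coplanar.

No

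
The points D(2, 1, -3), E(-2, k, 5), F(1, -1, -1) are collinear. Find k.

-7

Collinearity requires DE × DF = 0; each component is linear in k.
The x-component gives (2)k + (14) = 0, so k = -7.
The remaining components then also vanish.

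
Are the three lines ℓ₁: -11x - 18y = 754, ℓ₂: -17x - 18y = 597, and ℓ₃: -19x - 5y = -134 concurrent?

The three lines meet at one point iff the augmented coefficient matrix [aᵢ bᵢ cᵢ] has rank < 3, i.e. its determinant vanishes.
Here the determinant is -7967.
Nonzero, so no common point exists.

No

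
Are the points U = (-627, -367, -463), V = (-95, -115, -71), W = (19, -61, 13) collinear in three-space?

Yes

UV = (532, 252, 392), UW = (646, 306, 476).
Each component of UW is 17/14 times the corresponding component of UV, so UW = 17/14·UV and the points are collinear.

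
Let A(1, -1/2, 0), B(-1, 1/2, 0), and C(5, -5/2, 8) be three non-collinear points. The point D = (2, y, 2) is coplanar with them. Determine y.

A normal to the plane is n = AB × AC = (8, 16, 0).
D lies in the plane iff n · AD = 0.
This gives (16)y + (16) = 0, so y = -1.

-1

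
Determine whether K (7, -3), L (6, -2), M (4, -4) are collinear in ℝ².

KL = (-1, 1), KM = (-3, -1).
Twice the signed area of △KLM is (-1)(-1) − (1)(-3) = 4.
The area is nonzero, so the three points are not collinear.

No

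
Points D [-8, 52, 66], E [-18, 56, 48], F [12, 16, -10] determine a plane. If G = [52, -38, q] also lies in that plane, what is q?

The plane through D, E, F has equation −952x − 1120y + 280z = -32144.
Substituting G: (280)q + (-6944) = -32144, so q = -90.

-90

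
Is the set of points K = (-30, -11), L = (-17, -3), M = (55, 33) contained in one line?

KL = (13, 8), KM = (85, 44).
det[KL; KM] = (13)(44) − (8)(85) = -108.
The determinant is nonzero, so they are not collinear.

No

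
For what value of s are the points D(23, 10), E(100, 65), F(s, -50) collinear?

Collinearity: (F − D) must be parallel to (E − D) = (77, 55).
Cross-multiplying the components: (s − 23)·(55) = (-60)·(77).
Solving gives s = -61.

-61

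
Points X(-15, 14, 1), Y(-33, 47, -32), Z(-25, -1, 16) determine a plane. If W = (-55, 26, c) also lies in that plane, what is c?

The plane through X, Y, Z has equation 600y + 600z = 9000.
Substituting W: (600)c + (15600) = 9000, so c = -11.

-11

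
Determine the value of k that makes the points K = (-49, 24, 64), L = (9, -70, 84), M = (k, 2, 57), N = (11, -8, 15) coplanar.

Normal to plane KLN: n = (5246, 4042, 3784); plane equation n·P = 82130.
Requiring n·M = 82130: (5246)k + (223772) = 82130.
So k = -27.

-27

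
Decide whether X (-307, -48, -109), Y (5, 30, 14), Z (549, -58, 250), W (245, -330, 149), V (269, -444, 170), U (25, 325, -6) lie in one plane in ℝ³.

The plane through X, Y, Z has normal n = XY × XZ = (29232, -6720, -69888) and equation n·P = -1033872.
Checking the remaining points: n·W = -1033872, n·V = -1033872, n·U = -1033872.
All equal -1033872, so all 6 points lie in one plane.

Yes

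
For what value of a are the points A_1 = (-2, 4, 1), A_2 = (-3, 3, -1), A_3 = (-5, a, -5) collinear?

1

Direction A_1A_2 = (-1, -1, -2). From the x-coordinate of A_3, the parameter along the line is τ = (-5 − (-2))/(-1) = 3.
Then a = 4 + 3·(-1) = 1.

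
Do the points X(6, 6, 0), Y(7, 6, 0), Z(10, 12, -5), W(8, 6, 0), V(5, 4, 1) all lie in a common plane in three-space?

The plane through X, Y, Z has normal n = XY × XZ = (0, 5, 6) and equation n·P = 30.
Checking the remaining points: n·W = 30, n·V = 26.
Since n·V = 26 ≠ 30, V is off the plane and the points are not all coplanar.

No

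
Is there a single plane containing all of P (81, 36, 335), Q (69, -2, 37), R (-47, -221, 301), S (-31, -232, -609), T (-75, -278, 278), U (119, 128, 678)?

No

The plane through P, Q, R has normal n = PQ × PR = (-75294, 37736, -1780) and equation n·X = -5336618.
Checking the remaining points: n·S = -5336618, n·T = -5338398, n·U = -5336618.
Since n·T = -5338398 ≠ -5336618, T is off the plane and the points are not all coplanar.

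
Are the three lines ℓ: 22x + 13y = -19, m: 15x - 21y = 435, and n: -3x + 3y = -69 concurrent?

The three lines meet at one point iff the augmented coefficient matrix [aᵢ bᵢ cᵢ] has rank < 3, i.e. its determinant vanishes.
Here the determinant is 0.
It vanishes, so the lines are concurrent at (8, -15).

Yes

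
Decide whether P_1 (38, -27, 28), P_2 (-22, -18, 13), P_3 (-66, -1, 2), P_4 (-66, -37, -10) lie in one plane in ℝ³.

A normal to the plane through P_1, P_2, P_3 is n = P_1P_2 × P_1P_3 = (156, 0, -624).
The plane has equation n·P = -11544. For P_4: n·P_4 = -4056.
-4056 ≠ -11544, so P_4 is off the plane.

No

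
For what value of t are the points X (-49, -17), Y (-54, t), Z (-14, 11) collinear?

-21

The three points are collinear iff det[XY; XZ] = 0.
This determinant is linear in t: (-35)t + (-735) = 0, so t = -21.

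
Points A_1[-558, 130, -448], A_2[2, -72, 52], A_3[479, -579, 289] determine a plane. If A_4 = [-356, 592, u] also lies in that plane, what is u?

A normal to the plane is n = A_1A_2 × A_1A_3 = (205626, 105780, -187566).
A_4 lies in the plane iff n · A_1A_4 = 0.
This gives (-187566)u + (6377244) = 0, so u = 34.

34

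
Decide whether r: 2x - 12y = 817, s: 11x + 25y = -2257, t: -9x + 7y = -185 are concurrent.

No

Intersecting r and s: solving the 2×2 system gives (x, y) = (-6659/182, -13501/182).
Substitute into t: (-9)(-6659/182) + (7)(-13501/182) = -17288/91.
But t requires -185 ≠ -17288/91, so the three lines have no common point.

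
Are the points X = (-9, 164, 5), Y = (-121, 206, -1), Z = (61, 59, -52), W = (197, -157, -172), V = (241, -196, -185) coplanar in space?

The plane through X, Y, Z has normal n = XY × XZ = (-3024, -6804, 8820) and equation n·P = -1044540.
Checking the remaining points: n·W = -1044540, n·V = -1026900.
Since n·V = -1026900 ≠ -1044540, V is off the plane and the points are not all coplanar.

No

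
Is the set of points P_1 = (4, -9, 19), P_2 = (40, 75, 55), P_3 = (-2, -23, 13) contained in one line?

Yes

P_1P_2 = (36, 84, 36), P_1P_3 = (-6, -14, -6).
P_1P_2 × P_1P_3 = (0, 0, 0).
The cross product vanishes, so the three points are collinear.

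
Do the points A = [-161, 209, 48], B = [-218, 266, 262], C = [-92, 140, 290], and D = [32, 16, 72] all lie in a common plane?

Yes

A normal to the plane through A, B, C is n = AB × AC = (28560, 28560, 0).
The plane has equation n·P = 1370880. For D: n·D = 1370880.
Equal, so D lies in the plane and all four are coplanar.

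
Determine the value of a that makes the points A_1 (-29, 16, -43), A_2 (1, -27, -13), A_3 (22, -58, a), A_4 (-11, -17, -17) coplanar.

Normal to plane A_1A_2A_4: n = (-128, -240, -216); plane equation n·P = 9160.
Requiring n·A_3 = 9160: (-216)a + (11104) = 9160.
So a = 9.

9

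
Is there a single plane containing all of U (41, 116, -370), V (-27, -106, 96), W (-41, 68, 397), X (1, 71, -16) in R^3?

Yes

The four points are coplanar iff the 3×3 determinant with rows UV, UW, UX is zero.
Rows: (-68, -222, 466), (-82, -48, 767), (-40, -45, 354).
Expanding along the first row: (-68)(17523) − (-222)(1652) + (466)(1770) = 0.
Zero determinant ⇒ coplanar.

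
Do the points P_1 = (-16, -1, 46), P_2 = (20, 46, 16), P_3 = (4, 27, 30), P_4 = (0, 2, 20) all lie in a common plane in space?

With P_1 as base: P_1P_2 = (36, 47, -30), P_1P_3 = (20, 28, -16), P_1P_4 = (16, 3, -26).
P_1P_3 × P_1P_4 = (-680, 264, -388).
P_1P_2 · (P_1P_3 × P_1P_4) = -432.
Since -432 ≠ 0, the four points are not coplanar.

No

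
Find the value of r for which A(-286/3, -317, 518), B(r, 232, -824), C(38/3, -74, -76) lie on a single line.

Direction AC = (108, 243, -594). From the y-coordinate of B, the parameter along the line is τ = (232 − (-317))/243 = 61/27.
Then r = (-286/3) + 61/27·(108) = 446/3.

446/3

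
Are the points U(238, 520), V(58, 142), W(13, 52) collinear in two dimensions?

UV = (-180, -378), UW = (-225, -468).
Twice the signed area of △UVW is (-180)(-468) − (-378)(-225) = -810.
The area is nonzero, so the three points are not collinear.

No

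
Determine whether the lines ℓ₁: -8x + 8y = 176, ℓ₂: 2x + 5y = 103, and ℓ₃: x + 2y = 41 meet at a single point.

Yes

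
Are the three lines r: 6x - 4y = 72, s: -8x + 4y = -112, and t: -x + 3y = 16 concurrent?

Yes

Intersecting r and s: solving the 2×2 system gives (x, y) = (20, 12).
Substitute into t: (-1)(20) + (3)(12) = 16.
This equals 16, so (20, 12) lies on all three lines and they are concurrent.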